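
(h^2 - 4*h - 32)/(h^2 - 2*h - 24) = (h - 8)/(h - 6)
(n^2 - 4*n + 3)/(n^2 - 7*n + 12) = (n - 1)/(n - 4)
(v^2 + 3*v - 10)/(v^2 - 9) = (v^2 + 3*v - 10)/(v^2 - 9)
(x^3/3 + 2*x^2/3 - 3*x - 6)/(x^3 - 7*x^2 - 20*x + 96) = (x^2 + 5*x + 6)/(3*(x^2 - 4*x - 32))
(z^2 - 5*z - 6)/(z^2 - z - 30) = (z + 1)/(z + 5)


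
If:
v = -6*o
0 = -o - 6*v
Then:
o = 0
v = 0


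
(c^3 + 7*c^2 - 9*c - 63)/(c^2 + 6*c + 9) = (c^2 + 4*c - 21)/(c + 3)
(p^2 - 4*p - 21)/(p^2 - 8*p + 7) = (p + 3)/(p - 1)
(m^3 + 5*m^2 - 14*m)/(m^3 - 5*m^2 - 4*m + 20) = m*(m + 7)/(m^2 - 3*m - 10)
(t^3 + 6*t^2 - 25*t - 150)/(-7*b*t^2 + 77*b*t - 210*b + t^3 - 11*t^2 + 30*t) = (t^2 + 11*t + 30)/(-7*b*t + 42*b + t^2 - 6*t)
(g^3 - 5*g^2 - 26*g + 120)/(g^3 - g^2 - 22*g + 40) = (g - 6)/(g - 2)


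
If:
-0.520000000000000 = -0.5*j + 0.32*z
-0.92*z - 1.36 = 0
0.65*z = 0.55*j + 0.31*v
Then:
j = 0.09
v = -3.27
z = -1.48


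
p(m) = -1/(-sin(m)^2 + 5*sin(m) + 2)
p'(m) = -(2*sin(m)*cos(m) - 5*cos(m))/(-sin(m)^2 + 5*sin(m) + 2)^2 = (5 - 2*sin(m))*cos(m)/(5*sin(m) + cos(m)^2 + 1)^2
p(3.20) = -0.59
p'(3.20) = -1.76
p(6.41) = -0.38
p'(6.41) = 0.69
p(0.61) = -0.22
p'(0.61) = 0.15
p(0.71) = -0.21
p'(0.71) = 0.12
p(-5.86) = -0.26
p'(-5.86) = 0.25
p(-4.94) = -0.17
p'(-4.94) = 0.02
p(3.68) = 1.21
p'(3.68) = -7.57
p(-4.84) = -0.17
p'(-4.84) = 0.01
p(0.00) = -0.50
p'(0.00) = 1.25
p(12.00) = 1.03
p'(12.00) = 5.44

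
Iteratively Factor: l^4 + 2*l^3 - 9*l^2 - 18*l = (l - 3)*(l^3 + 5*l^2 + 6*l) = (l - 3)*(l + 2)*(l^2 + 3*l) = (l - 3)*(l + 2)*(l + 3)*(l)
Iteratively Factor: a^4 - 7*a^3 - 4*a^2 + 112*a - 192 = (a + 4)*(a^3 - 11*a^2 + 40*a - 48) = (a - 3)*(a + 4)*(a^2 - 8*a + 16) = (a - 4)*(a - 3)*(a + 4)*(a - 4)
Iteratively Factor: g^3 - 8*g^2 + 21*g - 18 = (g - 3)*(g^2 - 5*g + 6) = (g - 3)^2*(g - 2)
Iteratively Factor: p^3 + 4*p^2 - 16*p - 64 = (p + 4)*(p^2 - 16) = (p + 4)^2*(p - 4)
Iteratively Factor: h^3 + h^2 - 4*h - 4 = (h + 2)*(h^2 - h - 2) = (h - 2)*(h + 2)*(h + 1)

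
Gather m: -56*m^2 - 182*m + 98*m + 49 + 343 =-56*m^2 - 84*m + 392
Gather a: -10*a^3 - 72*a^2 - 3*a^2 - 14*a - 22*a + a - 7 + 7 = -10*a^3 - 75*a^2 - 35*a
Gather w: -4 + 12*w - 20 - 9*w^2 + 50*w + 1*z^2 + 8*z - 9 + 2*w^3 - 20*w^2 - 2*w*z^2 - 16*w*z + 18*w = 2*w^3 - 29*w^2 + w*(-2*z^2 - 16*z + 80) + z^2 + 8*z - 33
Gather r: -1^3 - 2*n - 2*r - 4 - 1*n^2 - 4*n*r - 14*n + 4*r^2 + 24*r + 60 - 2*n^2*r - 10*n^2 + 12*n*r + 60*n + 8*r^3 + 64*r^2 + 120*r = -11*n^2 + 44*n + 8*r^3 + 68*r^2 + r*(-2*n^2 + 8*n + 142) + 55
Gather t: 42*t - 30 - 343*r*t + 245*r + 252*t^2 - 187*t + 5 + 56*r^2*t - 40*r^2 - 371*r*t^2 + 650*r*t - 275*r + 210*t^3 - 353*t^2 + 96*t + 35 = -40*r^2 - 30*r + 210*t^3 + t^2*(-371*r - 101) + t*(56*r^2 + 307*r - 49) + 10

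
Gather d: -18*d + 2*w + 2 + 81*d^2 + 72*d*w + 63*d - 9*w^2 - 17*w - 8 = 81*d^2 + d*(72*w + 45) - 9*w^2 - 15*w - 6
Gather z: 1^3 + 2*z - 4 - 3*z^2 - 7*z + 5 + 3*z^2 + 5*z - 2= 0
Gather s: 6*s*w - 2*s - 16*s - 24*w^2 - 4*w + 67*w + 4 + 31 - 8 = s*(6*w - 18) - 24*w^2 + 63*w + 27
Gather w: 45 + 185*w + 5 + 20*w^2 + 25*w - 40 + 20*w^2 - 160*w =40*w^2 + 50*w + 10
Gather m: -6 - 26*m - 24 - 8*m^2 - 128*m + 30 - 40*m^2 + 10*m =-48*m^2 - 144*m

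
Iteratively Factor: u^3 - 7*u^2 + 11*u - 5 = (u - 1)*(u^2 - 6*u + 5) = (u - 1)^2*(u - 5)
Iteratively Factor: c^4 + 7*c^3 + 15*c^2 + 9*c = (c + 3)*(c^3 + 4*c^2 + 3*c) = (c + 1)*(c + 3)*(c^2 + 3*c) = c*(c + 1)*(c + 3)*(c + 3)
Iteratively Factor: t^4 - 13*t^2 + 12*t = (t + 4)*(t^3 - 4*t^2 + 3*t) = (t - 1)*(t + 4)*(t^2 - 3*t) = (t - 3)*(t - 1)*(t + 4)*(t)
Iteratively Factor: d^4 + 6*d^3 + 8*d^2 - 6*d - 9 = (d + 3)*(d^3 + 3*d^2 - d - 3) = (d + 3)^2*(d^2 - 1) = (d + 1)*(d + 3)^2*(d - 1)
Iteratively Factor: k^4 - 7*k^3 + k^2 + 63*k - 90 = (k - 2)*(k^3 - 5*k^2 - 9*k + 45) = (k - 2)*(k + 3)*(k^2 - 8*k + 15) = (k - 5)*(k - 2)*(k + 3)*(k - 3)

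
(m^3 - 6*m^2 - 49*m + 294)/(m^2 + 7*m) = m - 13 + 42/m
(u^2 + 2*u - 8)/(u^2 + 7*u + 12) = (u - 2)/(u + 3)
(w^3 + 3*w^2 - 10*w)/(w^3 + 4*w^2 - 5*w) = (w - 2)/(w - 1)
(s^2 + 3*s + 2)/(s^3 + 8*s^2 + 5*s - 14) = (s + 1)/(s^2 + 6*s - 7)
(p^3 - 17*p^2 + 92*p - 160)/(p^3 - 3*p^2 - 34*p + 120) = (p - 8)/(p + 6)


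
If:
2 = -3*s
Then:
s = -2/3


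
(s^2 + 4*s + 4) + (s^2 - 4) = 2*s^2 + 4*s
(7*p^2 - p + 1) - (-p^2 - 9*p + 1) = 8*p^2 + 8*p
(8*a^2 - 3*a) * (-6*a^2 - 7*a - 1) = -48*a^4 - 38*a^3 + 13*a^2 + 3*a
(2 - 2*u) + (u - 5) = -u - 3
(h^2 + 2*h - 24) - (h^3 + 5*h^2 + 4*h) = -h^3 - 4*h^2 - 2*h - 24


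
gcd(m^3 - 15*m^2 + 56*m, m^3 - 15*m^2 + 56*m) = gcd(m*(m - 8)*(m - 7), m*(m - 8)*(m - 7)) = m^3 - 15*m^2 + 56*m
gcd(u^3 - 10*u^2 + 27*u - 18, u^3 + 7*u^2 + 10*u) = 1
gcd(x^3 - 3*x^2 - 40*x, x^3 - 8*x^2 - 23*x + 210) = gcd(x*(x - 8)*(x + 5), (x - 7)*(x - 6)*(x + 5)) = x + 5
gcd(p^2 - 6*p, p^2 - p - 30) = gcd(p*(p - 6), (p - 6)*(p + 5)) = p - 6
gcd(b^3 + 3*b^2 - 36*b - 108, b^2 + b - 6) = b + 3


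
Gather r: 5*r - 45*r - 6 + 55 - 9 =40 - 40*r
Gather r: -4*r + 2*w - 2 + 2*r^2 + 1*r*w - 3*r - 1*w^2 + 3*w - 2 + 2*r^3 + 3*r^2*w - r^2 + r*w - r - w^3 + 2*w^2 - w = 2*r^3 + r^2*(3*w + 1) + r*(2*w - 8) - w^3 + w^2 + 4*w - 4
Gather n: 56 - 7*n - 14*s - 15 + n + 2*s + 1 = -6*n - 12*s + 42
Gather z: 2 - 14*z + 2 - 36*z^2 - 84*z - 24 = -36*z^2 - 98*z - 20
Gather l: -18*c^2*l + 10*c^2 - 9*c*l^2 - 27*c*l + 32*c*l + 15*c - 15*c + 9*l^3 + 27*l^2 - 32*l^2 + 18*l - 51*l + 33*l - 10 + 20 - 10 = 10*c^2 + 9*l^3 + l^2*(-9*c - 5) + l*(-18*c^2 + 5*c)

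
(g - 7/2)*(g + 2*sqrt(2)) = g^2 - 7*g/2 + 2*sqrt(2)*g - 7*sqrt(2)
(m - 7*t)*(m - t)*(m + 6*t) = m^3 - 2*m^2*t - 41*m*t^2 + 42*t^3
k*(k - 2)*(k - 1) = k^3 - 3*k^2 + 2*k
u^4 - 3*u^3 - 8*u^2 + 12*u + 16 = (u - 4)*(u - 2)*(u + 1)*(u + 2)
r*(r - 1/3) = r^2 - r/3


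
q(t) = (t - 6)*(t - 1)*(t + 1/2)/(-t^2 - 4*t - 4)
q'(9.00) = -0.72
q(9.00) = -1.88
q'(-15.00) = -0.73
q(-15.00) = 28.83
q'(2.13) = 0.35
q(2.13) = 0.67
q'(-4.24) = 13.48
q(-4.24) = 40.00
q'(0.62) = 0.90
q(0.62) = -0.33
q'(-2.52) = 660.84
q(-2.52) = 224.04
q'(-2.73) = 260.08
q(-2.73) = 136.26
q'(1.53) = 0.61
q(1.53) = 0.39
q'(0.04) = 0.25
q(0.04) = -0.74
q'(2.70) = 0.14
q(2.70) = 0.81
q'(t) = (t - 6)*(t - 1)*(t + 1/2)*(2*t + 4)/(-t^2 - 4*t - 4)^2 + (t - 6)*(t - 1)/(-t^2 - 4*t - 4) + (t - 6)*(t + 1/2)/(-t^2 - 4*t - 4) + (t - 1)*(t + 1/2)/(-t^2 - 4*t - 4)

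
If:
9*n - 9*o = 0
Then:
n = o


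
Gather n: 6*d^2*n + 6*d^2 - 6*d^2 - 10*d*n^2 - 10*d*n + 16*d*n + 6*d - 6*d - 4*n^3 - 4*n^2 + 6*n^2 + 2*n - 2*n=-4*n^3 + n^2*(2 - 10*d) + n*(6*d^2 + 6*d)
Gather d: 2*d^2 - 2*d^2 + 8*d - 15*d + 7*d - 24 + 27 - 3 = 0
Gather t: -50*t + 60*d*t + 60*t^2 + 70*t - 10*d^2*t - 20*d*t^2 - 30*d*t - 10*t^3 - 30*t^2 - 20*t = -10*t^3 + t^2*(30 - 20*d) + t*(-10*d^2 + 30*d)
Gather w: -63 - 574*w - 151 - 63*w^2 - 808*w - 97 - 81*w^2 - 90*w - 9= -144*w^2 - 1472*w - 320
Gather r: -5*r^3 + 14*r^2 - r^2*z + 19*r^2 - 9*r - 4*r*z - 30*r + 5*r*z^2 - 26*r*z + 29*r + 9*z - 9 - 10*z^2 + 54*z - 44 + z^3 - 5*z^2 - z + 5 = -5*r^3 + r^2*(33 - z) + r*(5*z^2 - 30*z - 10) + z^3 - 15*z^2 + 62*z - 48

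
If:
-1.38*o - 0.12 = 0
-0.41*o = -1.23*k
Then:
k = -0.03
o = -0.09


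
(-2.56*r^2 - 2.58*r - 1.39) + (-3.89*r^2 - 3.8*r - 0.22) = -6.45*r^2 - 6.38*r - 1.61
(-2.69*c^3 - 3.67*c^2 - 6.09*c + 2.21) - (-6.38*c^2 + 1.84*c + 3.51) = -2.69*c^3 + 2.71*c^2 - 7.93*c - 1.3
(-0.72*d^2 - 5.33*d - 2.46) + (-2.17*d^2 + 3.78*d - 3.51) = -2.89*d^2 - 1.55*d - 5.97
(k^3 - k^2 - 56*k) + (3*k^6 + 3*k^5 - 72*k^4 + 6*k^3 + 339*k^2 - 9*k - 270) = 3*k^6 + 3*k^5 - 72*k^4 + 7*k^3 + 338*k^2 - 65*k - 270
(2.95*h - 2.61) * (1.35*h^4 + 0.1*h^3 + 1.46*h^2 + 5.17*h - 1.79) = 3.9825*h^5 - 3.2285*h^4 + 4.046*h^3 + 11.4409*h^2 - 18.7742*h + 4.6719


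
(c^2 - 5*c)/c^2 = (c - 5)/c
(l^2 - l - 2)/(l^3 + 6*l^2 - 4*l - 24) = (l + 1)/(l^2 + 8*l + 12)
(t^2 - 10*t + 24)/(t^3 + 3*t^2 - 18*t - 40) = (t - 6)/(t^2 + 7*t + 10)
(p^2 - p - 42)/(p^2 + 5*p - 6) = (p - 7)/(p - 1)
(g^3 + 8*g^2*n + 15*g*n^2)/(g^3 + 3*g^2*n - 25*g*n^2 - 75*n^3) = g/(g - 5*n)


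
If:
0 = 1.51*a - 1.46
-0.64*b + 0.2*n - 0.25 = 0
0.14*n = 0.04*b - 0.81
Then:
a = 0.97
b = -2.41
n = -6.48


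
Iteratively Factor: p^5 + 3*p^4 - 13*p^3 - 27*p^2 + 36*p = (p - 1)*(p^4 + 4*p^3 - 9*p^2 - 36*p) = (p - 1)*(p + 3)*(p^3 + p^2 - 12*p) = p*(p - 1)*(p + 3)*(p^2 + p - 12) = p*(p - 1)*(p + 3)*(p + 4)*(p - 3)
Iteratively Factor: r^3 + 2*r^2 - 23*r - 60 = (r - 5)*(r^2 + 7*r + 12) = (r - 5)*(r + 3)*(r + 4)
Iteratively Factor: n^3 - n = (n - 1)*(n^2 + n) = n*(n - 1)*(n + 1)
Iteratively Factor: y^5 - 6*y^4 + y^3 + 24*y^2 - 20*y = (y - 2)*(y^4 - 4*y^3 - 7*y^2 + 10*y) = (y - 2)*(y - 1)*(y^3 - 3*y^2 - 10*y) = (y - 5)*(y - 2)*(y - 1)*(y^2 + 2*y) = (y - 5)*(y - 2)*(y - 1)*(y + 2)*(y)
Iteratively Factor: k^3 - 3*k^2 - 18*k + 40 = (k - 5)*(k^2 + 2*k - 8) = (k - 5)*(k + 4)*(k - 2)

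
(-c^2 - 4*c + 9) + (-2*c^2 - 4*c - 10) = -3*c^2 - 8*c - 1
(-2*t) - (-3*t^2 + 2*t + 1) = 3*t^2 - 4*t - 1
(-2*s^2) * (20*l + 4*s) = -40*l*s^2 - 8*s^3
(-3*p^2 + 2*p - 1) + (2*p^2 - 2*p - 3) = -p^2 - 4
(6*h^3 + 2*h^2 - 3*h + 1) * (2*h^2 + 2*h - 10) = 12*h^5 + 16*h^4 - 62*h^3 - 24*h^2 + 32*h - 10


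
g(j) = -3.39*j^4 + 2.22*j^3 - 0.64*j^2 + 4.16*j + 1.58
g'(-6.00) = 3180.56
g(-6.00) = -4919.38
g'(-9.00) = 10440.38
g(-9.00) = -23947.87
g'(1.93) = -70.99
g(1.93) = -23.85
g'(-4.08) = 1041.21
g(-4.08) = -1116.20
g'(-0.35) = 6.01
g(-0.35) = -0.10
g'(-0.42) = 6.88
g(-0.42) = -0.55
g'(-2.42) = 238.44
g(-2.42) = -159.97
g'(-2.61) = 293.96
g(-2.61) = -210.42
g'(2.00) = -80.24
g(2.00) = -29.14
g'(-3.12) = 484.82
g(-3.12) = -406.29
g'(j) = -13.56*j^3 + 6.66*j^2 - 1.28*j + 4.16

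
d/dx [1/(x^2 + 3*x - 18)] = (-2*x - 3)/(x^2 + 3*x - 18)^2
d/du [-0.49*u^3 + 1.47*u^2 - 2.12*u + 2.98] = -1.47*u^2 + 2.94*u - 2.12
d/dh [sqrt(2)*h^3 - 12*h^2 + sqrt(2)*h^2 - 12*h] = 3*sqrt(2)*h^2 - 24*h + 2*sqrt(2)*h - 12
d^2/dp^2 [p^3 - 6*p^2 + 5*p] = 6*p - 12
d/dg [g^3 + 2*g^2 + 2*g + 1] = 3*g^2 + 4*g + 2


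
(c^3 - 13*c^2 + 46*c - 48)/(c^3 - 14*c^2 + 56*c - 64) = (c - 3)/(c - 4)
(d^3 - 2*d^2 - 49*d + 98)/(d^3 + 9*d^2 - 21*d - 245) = (d^2 - 9*d + 14)/(d^2 + 2*d - 35)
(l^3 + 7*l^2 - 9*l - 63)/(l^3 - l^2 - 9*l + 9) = (l + 7)/(l - 1)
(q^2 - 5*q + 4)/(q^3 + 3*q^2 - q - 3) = (q - 4)/(q^2 + 4*q + 3)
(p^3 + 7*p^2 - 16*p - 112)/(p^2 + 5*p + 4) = (p^2 + 3*p - 28)/(p + 1)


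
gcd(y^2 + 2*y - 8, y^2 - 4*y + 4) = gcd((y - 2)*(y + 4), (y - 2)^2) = y - 2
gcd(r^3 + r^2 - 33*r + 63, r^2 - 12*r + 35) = 1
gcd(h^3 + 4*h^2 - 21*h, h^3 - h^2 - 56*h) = h^2 + 7*h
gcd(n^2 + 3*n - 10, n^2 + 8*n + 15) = n + 5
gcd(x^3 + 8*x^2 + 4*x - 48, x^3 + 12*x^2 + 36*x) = x + 6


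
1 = 1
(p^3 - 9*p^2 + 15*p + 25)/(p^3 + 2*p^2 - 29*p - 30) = (p - 5)/(p + 6)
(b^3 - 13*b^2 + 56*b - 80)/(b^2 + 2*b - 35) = (b^2 - 8*b + 16)/(b + 7)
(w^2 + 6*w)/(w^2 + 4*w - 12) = w/(w - 2)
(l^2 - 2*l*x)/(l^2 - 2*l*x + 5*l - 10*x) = l/(l + 5)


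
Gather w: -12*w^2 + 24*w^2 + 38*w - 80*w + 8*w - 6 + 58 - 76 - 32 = 12*w^2 - 34*w - 56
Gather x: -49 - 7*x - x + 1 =-8*x - 48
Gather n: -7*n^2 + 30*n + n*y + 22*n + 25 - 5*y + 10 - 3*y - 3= -7*n^2 + n*(y + 52) - 8*y + 32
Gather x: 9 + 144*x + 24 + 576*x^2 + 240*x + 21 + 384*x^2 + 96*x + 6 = 960*x^2 + 480*x + 60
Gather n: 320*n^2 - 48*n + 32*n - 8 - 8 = 320*n^2 - 16*n - 16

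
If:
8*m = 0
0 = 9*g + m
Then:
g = 0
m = 0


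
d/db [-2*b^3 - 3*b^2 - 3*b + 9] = -6*b^2 - 6*b - 3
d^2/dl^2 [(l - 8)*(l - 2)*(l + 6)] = 6*l - 8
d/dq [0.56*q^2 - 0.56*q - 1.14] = 1.12*q - 0.56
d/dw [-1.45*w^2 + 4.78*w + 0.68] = 4.78 - 2.9*w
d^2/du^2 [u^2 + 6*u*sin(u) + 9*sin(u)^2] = -6*u*sin(u) - 36*sin(u)^2 + 12*cos(u) + 20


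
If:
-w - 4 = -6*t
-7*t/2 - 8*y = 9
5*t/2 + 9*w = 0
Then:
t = 72/113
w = -20/113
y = -1269/904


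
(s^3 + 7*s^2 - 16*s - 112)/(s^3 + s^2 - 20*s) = (s^2 + 11*s + 28)/(s*(s + 5))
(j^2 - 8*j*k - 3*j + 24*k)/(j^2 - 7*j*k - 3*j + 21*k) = (j - 8*k)/(j - 7*k)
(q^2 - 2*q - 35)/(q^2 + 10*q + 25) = (q - 7)/(q + 5)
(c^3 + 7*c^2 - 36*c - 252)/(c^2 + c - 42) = c + 6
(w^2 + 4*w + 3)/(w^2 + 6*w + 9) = (w + 1)/(w + 3)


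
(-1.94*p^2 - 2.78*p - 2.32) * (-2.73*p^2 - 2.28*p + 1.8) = 5.2962*p^4 + 12.0126*p^3 + 9.18*p^2 + 0.2856*p - 4.176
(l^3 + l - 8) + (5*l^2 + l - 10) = l^3 + 5*l^2 + 2*l - 18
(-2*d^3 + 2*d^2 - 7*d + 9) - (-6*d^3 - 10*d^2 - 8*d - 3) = 4*d^3 + 12*d^2 + d + 12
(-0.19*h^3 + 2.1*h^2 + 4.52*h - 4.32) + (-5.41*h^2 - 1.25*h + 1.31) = -0.19*h^3 - 3.31*h^2 + 3.27*h - 3.01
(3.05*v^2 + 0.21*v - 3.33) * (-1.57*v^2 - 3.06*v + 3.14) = -4.7885*v^4 - 9.6627*v^3 + 14.1625*v^2 + 10.8492*v - 10.4562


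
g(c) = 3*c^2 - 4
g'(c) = 6*c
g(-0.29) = -3.75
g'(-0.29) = -1.74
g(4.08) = 45.94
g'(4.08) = 24.48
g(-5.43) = 84.45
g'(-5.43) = -32.58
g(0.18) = -3.90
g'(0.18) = 1.08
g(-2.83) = 20.03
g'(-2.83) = -16.98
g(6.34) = 116.59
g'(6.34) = 38.04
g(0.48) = -3.31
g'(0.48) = 2.88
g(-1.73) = 4.98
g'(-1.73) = -10.38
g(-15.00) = 671.00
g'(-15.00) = -90.00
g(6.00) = 104.00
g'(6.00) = 36.00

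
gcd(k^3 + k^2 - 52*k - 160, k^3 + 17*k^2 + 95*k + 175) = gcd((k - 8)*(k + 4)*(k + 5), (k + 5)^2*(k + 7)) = k + 5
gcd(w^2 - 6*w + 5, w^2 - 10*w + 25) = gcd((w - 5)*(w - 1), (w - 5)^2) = w - 5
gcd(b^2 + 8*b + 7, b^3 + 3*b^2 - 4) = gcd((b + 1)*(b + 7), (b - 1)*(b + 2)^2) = 1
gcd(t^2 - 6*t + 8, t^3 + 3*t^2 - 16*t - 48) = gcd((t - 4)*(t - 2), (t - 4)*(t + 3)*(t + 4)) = t - 4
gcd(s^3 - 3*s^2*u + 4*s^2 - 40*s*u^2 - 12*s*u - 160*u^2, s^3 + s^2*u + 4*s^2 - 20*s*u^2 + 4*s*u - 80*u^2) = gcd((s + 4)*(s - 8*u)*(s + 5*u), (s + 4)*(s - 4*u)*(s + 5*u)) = s^2 + 5*s*u + 4*s + 20*u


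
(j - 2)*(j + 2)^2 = j^3 + 2*j^2 - 4*j - 8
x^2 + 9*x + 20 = (x + 4)*(x + 5)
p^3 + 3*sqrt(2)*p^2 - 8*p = p*(p - sqrt(2))*(p + 4*sqrt(2))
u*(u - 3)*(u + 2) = u^3 - u^2 - 6*u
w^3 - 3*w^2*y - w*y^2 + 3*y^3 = (w - 3*y)*(w - y)*(w + y)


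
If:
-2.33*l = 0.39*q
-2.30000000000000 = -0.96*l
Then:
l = 2.40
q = -14.31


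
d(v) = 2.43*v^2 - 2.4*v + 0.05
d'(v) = 4.86*v - 2.4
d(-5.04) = 73.87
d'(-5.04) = -26.89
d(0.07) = -0.11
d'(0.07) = -2.06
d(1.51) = 1.97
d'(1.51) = 4.94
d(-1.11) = 5.71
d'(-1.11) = -7.79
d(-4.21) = 53.22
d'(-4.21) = -22.86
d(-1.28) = 7.10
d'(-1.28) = -8.62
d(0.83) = -0.27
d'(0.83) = 1.63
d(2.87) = 13.18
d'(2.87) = 11.55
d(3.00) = 14.72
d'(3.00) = 12.18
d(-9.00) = 218.48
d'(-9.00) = -46.14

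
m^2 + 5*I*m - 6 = (m + 2*I)*(m + 3*I)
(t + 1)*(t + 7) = t^2 + 8*t + 7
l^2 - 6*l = l*(l - 6)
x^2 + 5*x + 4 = (x + 1)*(x + 4)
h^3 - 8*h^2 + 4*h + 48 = (h - 6)*(h - 4)*(h + 2)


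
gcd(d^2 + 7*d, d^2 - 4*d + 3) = 1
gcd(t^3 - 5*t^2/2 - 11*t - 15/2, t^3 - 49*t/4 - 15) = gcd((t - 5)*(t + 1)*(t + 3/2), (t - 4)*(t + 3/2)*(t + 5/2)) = t + 3/2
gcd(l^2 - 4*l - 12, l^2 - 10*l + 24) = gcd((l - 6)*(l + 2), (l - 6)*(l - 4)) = l - 6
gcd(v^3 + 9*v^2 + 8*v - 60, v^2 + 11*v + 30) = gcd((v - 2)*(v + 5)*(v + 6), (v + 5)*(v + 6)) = v^2 + 11*v + 30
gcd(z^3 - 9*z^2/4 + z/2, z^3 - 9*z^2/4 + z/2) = z^3 - 9*z^2/4 + z/2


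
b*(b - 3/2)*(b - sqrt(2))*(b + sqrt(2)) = b^4 - 3*b^3/2 - 2*b^2 + 3*b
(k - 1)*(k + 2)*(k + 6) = k^3 + 7*k^2 + 4*k - 12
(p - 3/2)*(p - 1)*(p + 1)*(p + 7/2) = p^4 + 2*p^3 - 25*p^2/4 - 2*p + 21/4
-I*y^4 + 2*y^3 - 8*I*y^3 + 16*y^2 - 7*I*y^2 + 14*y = y*(y + 7)*(y + 2*I)*(-I*y - I)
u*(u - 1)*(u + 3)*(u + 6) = u^4 + 8*u^3 + 9*u^2 - 18*u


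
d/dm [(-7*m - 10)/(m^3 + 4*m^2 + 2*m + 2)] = 2*(7*m^3 + 29*m^2 + 40*m + 3)/(m^6 + 8*m^5 + 20*m^4 + 20*m^3 + 20*m^2 + 8*m + 4)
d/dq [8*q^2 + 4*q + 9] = 16*q + 4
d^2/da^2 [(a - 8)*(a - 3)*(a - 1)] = 6*a - 24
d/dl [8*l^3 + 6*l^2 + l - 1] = 24*l^2 + 12*l + 1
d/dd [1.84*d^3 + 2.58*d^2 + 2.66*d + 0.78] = 5.52*d^2 + 5.16*d + 2.66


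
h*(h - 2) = h^2 - 2*h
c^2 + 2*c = c*(c + 2)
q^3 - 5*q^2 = q^2*(q - 5)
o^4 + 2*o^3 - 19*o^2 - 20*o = o*(o - 4)*(o + 1)*(o + 5)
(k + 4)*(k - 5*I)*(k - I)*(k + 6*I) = k^4 + 4*k^3 + 31*k^2 + 124*k - 30*I*k - 120*I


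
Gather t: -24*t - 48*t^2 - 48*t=-48*t^2 - 72*t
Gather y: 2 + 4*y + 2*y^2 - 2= 2*y^2 + 4*y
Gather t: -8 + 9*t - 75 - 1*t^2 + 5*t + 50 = -t^2 + 14*t - 33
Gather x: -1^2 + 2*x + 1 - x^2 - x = -x^2 + x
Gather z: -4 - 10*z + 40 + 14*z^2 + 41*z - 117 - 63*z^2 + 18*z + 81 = -49*z^2 + 49*z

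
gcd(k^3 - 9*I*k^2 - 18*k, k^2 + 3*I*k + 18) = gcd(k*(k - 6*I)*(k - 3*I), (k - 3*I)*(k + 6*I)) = k - 3*I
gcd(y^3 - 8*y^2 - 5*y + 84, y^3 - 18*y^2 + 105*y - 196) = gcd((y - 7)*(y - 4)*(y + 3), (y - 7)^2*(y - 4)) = y^2 - 11*y + 28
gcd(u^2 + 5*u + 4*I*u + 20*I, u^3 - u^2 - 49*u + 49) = 1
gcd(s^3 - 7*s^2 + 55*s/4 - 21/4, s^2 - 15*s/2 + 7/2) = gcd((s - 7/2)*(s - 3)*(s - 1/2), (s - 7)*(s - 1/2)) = s - 1/2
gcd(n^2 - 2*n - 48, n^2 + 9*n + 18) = n + 6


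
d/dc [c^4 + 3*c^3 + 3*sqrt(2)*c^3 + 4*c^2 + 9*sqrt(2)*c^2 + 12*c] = 4*c^3 + 9*c^2 + 9*sqrt(2)*c^2 + 8*c + 18*sqrt(2)*c + 12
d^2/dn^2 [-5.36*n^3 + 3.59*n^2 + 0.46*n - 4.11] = 7.18 - 32.16*n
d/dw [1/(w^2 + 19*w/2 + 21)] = 2*(-4*w - 19)/(2*w^2 + 19*w + 42)^2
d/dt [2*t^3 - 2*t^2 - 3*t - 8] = 6*t^2 - 4*t - 3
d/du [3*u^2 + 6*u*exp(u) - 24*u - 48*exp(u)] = 6*u*exp(u) + 6*u - 42*exp(u) - 24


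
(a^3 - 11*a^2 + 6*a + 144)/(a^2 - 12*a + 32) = (a^2 - 3*a - 18)/(a - 4)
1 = 1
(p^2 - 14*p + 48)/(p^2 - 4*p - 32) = (p - 6)/(p + 4)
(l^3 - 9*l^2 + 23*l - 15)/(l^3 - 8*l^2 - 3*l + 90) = (l^2 - 4*l + 3)/(l^2 - 3*l - 18)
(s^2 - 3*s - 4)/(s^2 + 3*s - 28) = (s + 1)/(s + 7)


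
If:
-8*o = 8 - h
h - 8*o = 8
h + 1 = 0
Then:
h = -1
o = -9/8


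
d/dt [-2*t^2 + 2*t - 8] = 2 - 4*t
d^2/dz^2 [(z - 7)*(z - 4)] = 2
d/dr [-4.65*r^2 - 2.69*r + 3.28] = -9.3*r - 2.69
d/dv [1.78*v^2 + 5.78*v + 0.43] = 3.56*v + 5.78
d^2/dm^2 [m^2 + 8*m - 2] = 2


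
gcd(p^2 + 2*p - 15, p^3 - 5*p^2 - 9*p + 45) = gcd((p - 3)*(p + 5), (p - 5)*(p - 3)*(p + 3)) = p - 3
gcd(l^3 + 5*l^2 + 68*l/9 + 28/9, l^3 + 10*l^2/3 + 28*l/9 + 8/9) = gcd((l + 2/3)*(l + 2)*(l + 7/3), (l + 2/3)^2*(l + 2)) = l^2 + 8*l/3 + 4/3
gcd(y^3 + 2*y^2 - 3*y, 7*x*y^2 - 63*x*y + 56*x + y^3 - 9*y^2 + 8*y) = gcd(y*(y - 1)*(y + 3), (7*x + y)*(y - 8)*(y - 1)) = y - 1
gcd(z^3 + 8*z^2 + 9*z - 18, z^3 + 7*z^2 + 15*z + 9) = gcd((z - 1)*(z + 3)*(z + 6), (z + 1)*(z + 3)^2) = z + 3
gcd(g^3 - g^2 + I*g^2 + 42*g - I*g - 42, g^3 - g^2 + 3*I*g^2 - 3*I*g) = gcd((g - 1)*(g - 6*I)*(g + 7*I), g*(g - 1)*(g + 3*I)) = g - 1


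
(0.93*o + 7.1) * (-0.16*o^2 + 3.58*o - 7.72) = -0.1488*o^3 + 2.1934*o^2 + 18.2384*o - 54.812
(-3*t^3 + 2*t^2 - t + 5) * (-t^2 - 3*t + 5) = 3*t^5 + 7*t^4 - 20*t^3 + 8*t^2 - 20*t + 25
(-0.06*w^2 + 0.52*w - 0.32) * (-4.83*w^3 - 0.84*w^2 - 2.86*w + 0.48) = 0.2898*w^5 - 2.4612*w^4 + 1.2804*w^3 - 1.2472*w^2 + 1.1648*w - 0.1536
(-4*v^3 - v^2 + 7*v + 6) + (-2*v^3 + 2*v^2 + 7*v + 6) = -6*v^3 + v^2 + 14*v + 12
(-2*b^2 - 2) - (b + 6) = -2*b^2 - b - 8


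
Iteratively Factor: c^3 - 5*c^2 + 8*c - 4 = (c - 1)*(c^2 - 4*c + 4) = (c - 2)*(c - 1)*(c - 2)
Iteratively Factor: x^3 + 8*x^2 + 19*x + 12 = (x + 1)*(x^2 + 7*x + 12) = (x + 1)*(x + 3)*(x + 4)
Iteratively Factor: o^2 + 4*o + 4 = (o + 2)*(o + 2)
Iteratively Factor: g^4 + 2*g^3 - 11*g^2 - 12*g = (g)*(g^3 + 2*g^2 - 11*g - 12) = g*(g - 3)*(g^2 + 5*g + 4) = g*(g - 3)*(g + 1)*(g + 4)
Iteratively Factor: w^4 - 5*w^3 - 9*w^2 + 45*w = (w - 3)*(w^3 - 2*w^2 - 15*w) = (w - 3)*(w + 3)*(w^2 - 5*w) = w*(w - 3)*(w + 3)*(w - 5)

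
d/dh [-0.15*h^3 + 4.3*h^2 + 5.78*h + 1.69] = -0.45*h^2 + 8.6*h + 5.78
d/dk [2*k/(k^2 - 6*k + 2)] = 2*(2 - k^2)/(k^4 - 12*k^3 + 40*k^2 - 24*k + 4)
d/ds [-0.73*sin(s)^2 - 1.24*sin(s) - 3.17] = -(1.46*sin(s) + 1.24)*cos(s)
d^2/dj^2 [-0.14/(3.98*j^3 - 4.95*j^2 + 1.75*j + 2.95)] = ((3.3432*j - 1.386)*(3.98*j^3 - 4.95*j^2 + 1.75*j + 2.95) - 0.14*(11.94*j^2 - 9.9*j + 1.75)*(23.88*j^2 - 19.8*j + 3.5))/(3.98*j^3 - 4.95*j^2 + 1.75*j + 2.95)^3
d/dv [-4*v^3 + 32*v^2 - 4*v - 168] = -12*v^2 + 64*v - 4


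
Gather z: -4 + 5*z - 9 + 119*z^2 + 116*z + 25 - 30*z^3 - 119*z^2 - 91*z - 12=-30*z^3 + 30*z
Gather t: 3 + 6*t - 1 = 6*t + 2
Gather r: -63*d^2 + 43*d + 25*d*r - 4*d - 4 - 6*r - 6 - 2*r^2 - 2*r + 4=-63*d^2 + 39*d - 2*r^2 + r*(25*d - 8) - 6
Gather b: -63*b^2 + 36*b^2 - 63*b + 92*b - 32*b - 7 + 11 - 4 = -27*b^2 - 3*b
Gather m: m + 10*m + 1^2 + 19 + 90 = 11*m + 110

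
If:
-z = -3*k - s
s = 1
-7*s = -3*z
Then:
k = 4/9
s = 1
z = 7/3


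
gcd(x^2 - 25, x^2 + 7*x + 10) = x + 5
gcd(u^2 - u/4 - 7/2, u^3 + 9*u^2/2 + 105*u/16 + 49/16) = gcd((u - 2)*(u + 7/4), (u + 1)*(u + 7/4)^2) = u + 7/4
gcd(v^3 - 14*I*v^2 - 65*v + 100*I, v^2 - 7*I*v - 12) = v - 4*I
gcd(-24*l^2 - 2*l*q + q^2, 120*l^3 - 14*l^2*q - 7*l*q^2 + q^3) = -24*l^2 - 2*l*q + q^2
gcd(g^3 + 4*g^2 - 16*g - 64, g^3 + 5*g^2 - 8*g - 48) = g^2 + 8*g + 16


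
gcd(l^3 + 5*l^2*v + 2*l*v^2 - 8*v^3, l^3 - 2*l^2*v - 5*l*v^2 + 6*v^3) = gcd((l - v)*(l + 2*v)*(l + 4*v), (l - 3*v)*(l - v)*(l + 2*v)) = -l^2 - l*v + 2*v^2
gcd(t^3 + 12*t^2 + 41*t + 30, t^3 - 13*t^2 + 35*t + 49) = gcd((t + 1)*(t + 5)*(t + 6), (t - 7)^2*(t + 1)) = t + 1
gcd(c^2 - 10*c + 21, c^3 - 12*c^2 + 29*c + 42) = c - 7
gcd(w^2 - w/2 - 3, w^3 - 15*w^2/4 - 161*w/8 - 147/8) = w + 3/2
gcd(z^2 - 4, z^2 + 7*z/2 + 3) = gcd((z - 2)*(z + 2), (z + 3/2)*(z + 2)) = z + 2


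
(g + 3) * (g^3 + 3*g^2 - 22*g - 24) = g^4 + 6*g^3 - 13*g^2 - 90*g - 72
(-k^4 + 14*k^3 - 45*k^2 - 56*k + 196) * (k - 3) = -k^5 + 17*k^4 - 87*k^3 + 79*k^2 + 364*k - 588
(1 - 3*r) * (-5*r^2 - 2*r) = 15*r^3 + r^2 - 2*r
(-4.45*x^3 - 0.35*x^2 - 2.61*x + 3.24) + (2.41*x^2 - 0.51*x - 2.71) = -4.45*x^3 + 2.06*x^2 - 3.12*x + 0.53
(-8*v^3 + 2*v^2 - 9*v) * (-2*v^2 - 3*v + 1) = 16*v^5 + 20*v^4 + 4*v^3 + 29*v^2 - 9*v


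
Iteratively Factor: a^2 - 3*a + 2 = (a - 1)*(a - 2)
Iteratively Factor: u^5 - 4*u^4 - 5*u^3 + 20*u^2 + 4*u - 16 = (u - 4)*(u^4 - 5*u^2 + 4) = (u - 4)*(u - 2)*(u^3 + 2*u^2 - u - 2) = (u - 4)*(u - 2)*(u + 2)*(u^2 - 1) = (u - 4)*(u - 2)*(u - 1)*(u + 2)*(u + 1)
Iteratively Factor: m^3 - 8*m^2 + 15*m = (m - 3)*(m^2 - 5*m) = (m - 5)*(m - 3)*(m)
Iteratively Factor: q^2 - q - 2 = (q + 1)*(q - 2)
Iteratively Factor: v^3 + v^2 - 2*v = (v)*(v^2 + v - 2) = v*(v - 1)*(v + 2)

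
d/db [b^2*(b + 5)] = b*(3*b + 10)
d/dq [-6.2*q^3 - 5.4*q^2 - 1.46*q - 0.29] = -18.6*q^2 - 10.8*q - 1.46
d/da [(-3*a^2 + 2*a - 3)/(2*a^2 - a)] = (-a^2 + 12*a - 3)/(a^2*(4*a^2 - 4*a + 1))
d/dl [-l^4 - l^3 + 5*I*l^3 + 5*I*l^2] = l*(-4*l^2 - 3*l + 15*I*l + 10*I)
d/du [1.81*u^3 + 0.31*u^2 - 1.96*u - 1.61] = 5.43*u^2 + 0.62*u - 1.96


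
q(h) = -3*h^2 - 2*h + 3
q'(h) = -6*h - 2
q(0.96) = -1.68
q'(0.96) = -7.76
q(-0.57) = 3.17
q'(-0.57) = 1.42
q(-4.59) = -51.02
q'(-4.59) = 25.54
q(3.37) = -37.81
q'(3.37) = -22.22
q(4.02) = -53.52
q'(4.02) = -26.12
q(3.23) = -34.76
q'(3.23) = -21.38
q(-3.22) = -21.67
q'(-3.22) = 17.32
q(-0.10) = 3.17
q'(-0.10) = -1.40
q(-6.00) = -93.00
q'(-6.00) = 34.00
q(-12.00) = -405.00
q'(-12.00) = 70.00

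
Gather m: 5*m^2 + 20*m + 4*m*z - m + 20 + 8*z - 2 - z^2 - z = 5*m^2 + m*(4*z + 19) - z^2 + 7*z + 18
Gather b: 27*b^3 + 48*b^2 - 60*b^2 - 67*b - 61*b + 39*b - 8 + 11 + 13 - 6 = 27*b^3 - 12*b^2 - 89*b + 10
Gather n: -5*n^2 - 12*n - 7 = -5*n^2 - 12*n - 7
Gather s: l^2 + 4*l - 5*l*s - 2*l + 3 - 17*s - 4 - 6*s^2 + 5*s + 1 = l^2 + 2*l - 6*s^2 + s*(-5*l - 12)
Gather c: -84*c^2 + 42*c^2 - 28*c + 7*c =-42*c^2 - 21*c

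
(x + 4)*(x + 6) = x^2 + 10*x + 24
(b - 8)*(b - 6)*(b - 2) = b^3 - 16*b^2 + 76*b - 96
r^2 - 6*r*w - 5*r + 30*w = (r - 5)*(r - 6*w)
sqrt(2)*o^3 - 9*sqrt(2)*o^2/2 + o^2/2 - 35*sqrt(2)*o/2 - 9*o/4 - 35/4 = (o - 7)*(o + 5/2)*(sqrt(2)*o + 1/2)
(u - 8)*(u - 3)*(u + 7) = u^3 - 4*u^2 - 53*u + 168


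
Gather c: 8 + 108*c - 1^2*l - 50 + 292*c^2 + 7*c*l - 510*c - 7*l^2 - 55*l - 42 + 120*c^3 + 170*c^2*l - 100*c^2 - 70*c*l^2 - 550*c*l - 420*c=120*c^3 + c^2*(170*l + 192) + c*(-70*l^2 - 543*l - 822) - 7*l^2 - 56*l - 84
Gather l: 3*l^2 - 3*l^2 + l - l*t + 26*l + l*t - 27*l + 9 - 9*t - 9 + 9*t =0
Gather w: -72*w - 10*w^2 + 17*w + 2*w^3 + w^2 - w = 2*w^3 - 9*w^2 - 56*w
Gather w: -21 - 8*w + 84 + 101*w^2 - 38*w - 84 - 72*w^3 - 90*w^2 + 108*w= -72*w^3 + 11*w^2 + 62*w - 21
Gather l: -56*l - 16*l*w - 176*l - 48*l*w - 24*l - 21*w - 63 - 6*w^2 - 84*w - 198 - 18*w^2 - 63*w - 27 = l*(-64*w - 256) - 24*w^2 - 168*w - 288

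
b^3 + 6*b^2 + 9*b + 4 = (b + 1)^2*(b + 4)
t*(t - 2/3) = t^2 - 2*t/3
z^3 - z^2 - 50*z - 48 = (z - 8)*(z + 1)*(z + 6)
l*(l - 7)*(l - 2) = l^3 - 9*l^2 + 14*l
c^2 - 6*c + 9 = (c - 3)^2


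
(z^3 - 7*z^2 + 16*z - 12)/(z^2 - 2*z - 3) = (z^2 - 4*z + 4)/(z + 1)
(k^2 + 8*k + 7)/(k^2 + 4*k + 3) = (k + 7)/(k + 3)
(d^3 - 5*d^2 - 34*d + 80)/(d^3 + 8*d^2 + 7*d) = (d^3 - 5*d^2 - 34*d + 80)/(d*(d^2 + 8*d + 7))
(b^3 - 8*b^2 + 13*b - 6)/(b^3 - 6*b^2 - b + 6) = (b - 1)/(b + 1)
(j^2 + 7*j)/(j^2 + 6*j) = (j + 7)/(j + 6)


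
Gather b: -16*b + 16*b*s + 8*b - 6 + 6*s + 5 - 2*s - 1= b*(16*s - 8) + 4*s - 2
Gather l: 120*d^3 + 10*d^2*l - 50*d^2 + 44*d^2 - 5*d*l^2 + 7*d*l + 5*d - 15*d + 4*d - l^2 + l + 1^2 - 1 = 120*d^3 - 6*d^2 - 6*d + l^2*(-5*d - 1) + l*(10*d^2 + 7*d + 1)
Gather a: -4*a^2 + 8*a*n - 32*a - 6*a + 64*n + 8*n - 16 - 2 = -4*a^2 + a*(8*n - 38) + 72*n - 18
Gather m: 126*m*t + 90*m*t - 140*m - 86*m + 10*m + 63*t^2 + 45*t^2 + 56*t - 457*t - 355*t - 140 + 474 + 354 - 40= m*(216*t - 216) + 108*t^2 - 756*t + 648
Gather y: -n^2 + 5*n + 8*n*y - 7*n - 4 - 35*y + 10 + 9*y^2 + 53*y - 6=-n^2 - 2*n + 9*y^2 + y*(8*n + 18)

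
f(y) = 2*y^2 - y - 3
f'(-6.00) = -25.00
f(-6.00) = 75.00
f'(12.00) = 47.00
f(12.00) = 273.00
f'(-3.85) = -16.40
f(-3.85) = 30.50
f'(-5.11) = -21.44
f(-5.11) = 54.33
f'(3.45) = 12.80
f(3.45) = 17.36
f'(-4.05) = -17.20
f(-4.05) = 33.86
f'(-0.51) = -3.04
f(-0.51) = -1.97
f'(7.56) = 29.24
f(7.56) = 103.75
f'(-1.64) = -7.56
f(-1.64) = 4.02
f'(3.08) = 11.32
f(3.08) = 12.89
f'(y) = 4*y - 1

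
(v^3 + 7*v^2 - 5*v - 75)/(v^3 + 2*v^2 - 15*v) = (v + 5)/v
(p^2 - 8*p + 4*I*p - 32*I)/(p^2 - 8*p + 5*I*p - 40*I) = (p + 4*I)/(p + 5*I)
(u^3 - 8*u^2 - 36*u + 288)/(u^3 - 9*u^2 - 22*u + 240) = (u + 6)/(u + 5)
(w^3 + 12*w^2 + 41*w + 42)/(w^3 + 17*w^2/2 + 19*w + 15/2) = 2*(w^2 + 9*w + 14)/(2*w^2 + 11*w + 5)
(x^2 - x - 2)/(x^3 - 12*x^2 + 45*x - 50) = (x + 1)/(x^2 - 10*x + 25)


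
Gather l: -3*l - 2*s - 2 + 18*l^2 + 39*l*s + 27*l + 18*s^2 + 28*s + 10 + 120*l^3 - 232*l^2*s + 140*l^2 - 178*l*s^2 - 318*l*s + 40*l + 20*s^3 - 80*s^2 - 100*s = 120*l^3 + l^2*(158 - 232*s) + l*(-178*s^2 - 279*s + 64) + 20*s^3 - 62*s^2 - 74*s + 8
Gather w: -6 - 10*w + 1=-10*w - 5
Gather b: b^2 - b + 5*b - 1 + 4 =b^2 + 4*b + 3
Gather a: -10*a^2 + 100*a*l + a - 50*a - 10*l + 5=-10*a^2 + a*(100*l - 49) - 10*l + 5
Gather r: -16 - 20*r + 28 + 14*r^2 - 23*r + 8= 14*r^2 - 43*r + 20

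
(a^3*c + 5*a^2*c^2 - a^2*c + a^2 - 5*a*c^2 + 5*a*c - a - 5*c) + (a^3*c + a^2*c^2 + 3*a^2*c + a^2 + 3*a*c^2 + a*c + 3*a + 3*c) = 2*a^3*c + 6*a^2*c^2 + 2*a^2*c + 2*a^2 - 2*a*c^2 + 6*a*c + 2*a - 2*c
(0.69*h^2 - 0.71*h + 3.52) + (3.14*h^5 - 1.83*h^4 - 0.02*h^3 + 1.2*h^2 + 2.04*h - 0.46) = 3.14*h^5 - 1.83*h^4 - 0.02*h^3 + 1.89*h^2 + 1.33*h + 3.06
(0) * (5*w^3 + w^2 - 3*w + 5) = 0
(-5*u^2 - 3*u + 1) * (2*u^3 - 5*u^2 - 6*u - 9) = -10*u^5 + 19*u^4 + 47*u^3 + 58*u^2 + 21*u - 9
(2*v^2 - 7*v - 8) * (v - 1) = 2*v^3 - 9*v^2 - v + 8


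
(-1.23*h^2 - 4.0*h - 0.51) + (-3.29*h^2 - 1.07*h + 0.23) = -4.52*h^2 - 5.07*h - 0.28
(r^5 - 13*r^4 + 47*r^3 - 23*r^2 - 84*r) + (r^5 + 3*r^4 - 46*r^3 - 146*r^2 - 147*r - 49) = 2*r^5 - 10*r^4 + r^3 - 169*r^2 - 231*r - 49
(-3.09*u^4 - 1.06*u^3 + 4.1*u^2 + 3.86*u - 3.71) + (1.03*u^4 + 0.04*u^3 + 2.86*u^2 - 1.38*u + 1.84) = -2.06*u^4 - 1.02*u^3 + 6.96*u^2 + 2.48*u - 1.87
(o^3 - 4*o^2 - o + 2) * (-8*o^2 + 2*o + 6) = -8*o^5 + 34*o^4 + 6*o^3 - 42*o^2 - 2*o + 12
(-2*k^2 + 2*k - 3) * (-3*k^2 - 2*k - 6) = 6*k^4 - 2*k^3 + 17*k^2 - 6*k + 18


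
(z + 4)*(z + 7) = z^2 + 11*z + 28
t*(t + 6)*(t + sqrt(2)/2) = t^3 + sqrt(2)*t^2/2 + 6*t^2 + 3*sqrt(2)*t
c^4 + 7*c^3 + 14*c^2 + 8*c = c*(c + 1)*(c + 2)*(c + 4)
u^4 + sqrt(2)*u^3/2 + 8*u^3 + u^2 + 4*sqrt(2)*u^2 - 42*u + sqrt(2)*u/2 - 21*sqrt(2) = (u - 2)*(u + 3)*(u + 7)*(u + sqrt(2)/2)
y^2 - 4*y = y*(y - 4)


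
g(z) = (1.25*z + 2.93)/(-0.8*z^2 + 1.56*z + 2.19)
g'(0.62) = 0.18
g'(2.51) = 14.30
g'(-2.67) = -0.12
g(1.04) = 1.44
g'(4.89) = 0.52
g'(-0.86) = -77.77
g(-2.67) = 0.05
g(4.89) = -0.97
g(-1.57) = -0.43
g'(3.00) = 194.96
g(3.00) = -20.24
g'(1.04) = 0.47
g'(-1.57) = -1.35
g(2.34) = 4.01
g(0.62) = 1.30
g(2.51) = 5.69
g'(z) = (1.25*z + 2.93)*(1.6*z - 1.56)/(-0.8*z^2 + 1.56*z + 2.19)^2 + 1.25/(-0.8*z^2 + 1.56*z + 2.19) = (1.0*z^2 + 4.688*z - 1.8333)/(0.64*z^4 - 2.496*z^3 - 1.0704*z^2 + 6.8328*z + 4.7961)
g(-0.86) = 7.23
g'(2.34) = 6.86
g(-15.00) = 0.08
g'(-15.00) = 0.00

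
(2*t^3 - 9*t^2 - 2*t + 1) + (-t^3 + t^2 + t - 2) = t^3 - 8*t^2 - t - 1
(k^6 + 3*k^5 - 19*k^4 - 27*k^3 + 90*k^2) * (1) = k^6 + 3*k^5 - 19*k^4 - 27*k^3 + 90*k^2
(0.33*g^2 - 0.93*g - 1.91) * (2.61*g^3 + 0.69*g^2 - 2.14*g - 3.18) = 0.8613*g^5 - 2.1996*g^4 - 6.333*g^3 - 0.3771*g^2 + 7.0448*g + 6.0738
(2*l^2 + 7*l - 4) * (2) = 4*l^2 + 14*l - 8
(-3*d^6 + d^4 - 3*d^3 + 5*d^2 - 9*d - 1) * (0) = 0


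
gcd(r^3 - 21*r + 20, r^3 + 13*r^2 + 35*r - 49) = r - 1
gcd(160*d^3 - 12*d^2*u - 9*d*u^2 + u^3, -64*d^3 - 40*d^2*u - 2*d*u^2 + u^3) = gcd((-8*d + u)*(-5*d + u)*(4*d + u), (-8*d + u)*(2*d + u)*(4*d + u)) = -32*d^2 - 4*d*u + u^2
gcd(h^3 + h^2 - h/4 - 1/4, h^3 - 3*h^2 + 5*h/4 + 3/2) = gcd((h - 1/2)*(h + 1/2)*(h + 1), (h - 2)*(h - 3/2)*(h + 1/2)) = h + 1/2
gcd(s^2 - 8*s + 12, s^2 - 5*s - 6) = s - 6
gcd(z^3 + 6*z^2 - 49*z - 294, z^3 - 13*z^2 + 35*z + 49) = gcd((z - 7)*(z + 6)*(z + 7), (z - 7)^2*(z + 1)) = z - 7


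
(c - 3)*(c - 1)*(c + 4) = c^3 - 13*c + 12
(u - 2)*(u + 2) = u^2 - 4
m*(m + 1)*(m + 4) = m^3 + 5*m^2 + 4*m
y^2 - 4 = (y - 2)*(y + 2)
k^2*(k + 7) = k^3 + 7*k^2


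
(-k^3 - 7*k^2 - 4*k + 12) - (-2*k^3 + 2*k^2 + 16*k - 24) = k^3 - 9*k^2 - 20*k + 36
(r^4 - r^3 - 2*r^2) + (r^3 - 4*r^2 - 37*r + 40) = r^4 - 6*r^2 - 37*r + 40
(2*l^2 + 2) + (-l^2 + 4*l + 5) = l^2 + 4*l + 7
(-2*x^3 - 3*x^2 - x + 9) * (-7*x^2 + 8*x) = 14*x^5 + 5*x^4 - 17*x^3 - 71*x^2 + 72*x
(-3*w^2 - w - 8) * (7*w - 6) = -21*w^3 + 11*w^2 - 50*w + 48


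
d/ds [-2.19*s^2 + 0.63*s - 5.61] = 0.63 - 4.38*s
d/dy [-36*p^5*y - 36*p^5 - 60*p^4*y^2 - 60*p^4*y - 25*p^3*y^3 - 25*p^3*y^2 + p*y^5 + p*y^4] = p*(-36*p^4 - 120*p^3*y - 60*p^3 - 75*p^2*y^2 - 50*p^2*y + 5*y^4 + 4*y^3)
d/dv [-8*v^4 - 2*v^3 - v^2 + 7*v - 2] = -32*v^3 - 6*v^2 - 2*v + 7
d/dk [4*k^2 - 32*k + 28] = 8*k - 32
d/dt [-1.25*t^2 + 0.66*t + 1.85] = 0.66 - 2.5*t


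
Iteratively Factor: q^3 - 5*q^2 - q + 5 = (q - 1)*(q^2 - 4*q - 5) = (q - 5)*(q - 1)*(q + 1)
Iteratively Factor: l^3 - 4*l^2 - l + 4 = (l - 4)*(l^2 - 1) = (l - 4)*(l - 1)*(l + 1)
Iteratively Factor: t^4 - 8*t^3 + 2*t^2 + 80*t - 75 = (t - 5)*(t^3 - 3*t^2 - 13*t + 15) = (t - 5)^2*(t^2 + 2*t - 3) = (t - 5)^2*(t - 1)*(t + 3)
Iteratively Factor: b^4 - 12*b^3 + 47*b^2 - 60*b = (b - 5)*(b^3 - 7*b^2 + 12*b) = b*(b - 5)*(b^2 - 7*b + 12) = b*(b - 5)*(b - 4)*(b - 3)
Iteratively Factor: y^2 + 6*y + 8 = (y + 2)*(y + 4)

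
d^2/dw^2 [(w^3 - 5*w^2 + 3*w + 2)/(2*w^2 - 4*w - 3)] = 2*(-6*w^3 - 30*w^2 + 33*w - 37)/(8*w^6 - 48*w^5 + 60*w^4 + 80*w^3 - 90*w^2 - 108*w - 27)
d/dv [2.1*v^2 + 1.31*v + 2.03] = 4.2*v + 1.31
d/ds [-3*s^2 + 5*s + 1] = 5 - 6*s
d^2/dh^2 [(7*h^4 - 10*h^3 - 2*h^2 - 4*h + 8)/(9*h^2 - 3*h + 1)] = 2*(567*h^6 - 567*h^5 + 378*h^4 - 546*h^3 + 2130*h^2 - 570*h - 14)/(729*h^6 - 729*h^5 + 486*h^4 - 189*h^3 + 54*h^2 - 9*h + 1)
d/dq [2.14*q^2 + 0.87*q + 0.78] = 4.28*q + 0.87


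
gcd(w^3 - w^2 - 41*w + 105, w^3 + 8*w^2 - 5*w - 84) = w^2 + 4*w - 21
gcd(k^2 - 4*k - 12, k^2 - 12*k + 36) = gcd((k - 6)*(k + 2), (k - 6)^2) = k - 6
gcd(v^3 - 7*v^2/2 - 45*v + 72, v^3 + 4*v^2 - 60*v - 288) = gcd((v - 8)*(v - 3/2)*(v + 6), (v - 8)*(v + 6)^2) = v^2 - 2*v - 48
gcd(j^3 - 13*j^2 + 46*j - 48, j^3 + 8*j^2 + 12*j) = 1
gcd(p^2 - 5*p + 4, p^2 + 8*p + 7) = 1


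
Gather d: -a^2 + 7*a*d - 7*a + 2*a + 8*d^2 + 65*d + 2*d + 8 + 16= -a^2 - 5*a + 8*d^2 + d*(7*a + 67) + 24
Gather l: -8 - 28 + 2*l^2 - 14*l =2*l^2 - 14*l - 36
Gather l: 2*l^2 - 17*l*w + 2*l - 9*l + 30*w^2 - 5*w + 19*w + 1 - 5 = 2*l^2 + l*(-17*w - 7) + 30*w^2 + 14*w - 4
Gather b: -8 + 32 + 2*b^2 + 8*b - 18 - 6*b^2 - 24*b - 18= -4*b^2 - 16*b - 12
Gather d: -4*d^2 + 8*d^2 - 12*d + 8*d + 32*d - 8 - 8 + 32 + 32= 4*d^2 + 28*d + 48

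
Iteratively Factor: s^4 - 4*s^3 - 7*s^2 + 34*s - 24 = (s - 4)*(s^3 - 7*s + 6) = (s - 4)*(s + 3)*(s^2 - 3*s + 2) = (s - 4)*(s - 2)*(s + 3)*(s - 1)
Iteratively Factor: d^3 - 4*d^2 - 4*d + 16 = (d - 4)*(d^2 - 4) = (d - 4)*(d + 2)*(d - 2)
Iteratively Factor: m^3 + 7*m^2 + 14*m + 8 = (m + 2)*(m^2 + 5*m + 4) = (m + 1)*(m + 2)*(m + 4)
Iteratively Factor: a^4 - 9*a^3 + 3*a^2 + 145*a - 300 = (a - 5)*(a^3 - 4*a^2 - 17*a + 60) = (a - 5)^2*(a^2 + a - 12) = (a - 5)^2*(a + 4)*(a - 3)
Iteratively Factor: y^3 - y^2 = (y - 1)*(y^2) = y*(y - 1)*(y)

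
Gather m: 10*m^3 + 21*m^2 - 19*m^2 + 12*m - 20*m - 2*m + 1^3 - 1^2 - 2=10*m^3 + 2*m^2 - 10*m - 2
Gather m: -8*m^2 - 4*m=-8*m^2 - 4*m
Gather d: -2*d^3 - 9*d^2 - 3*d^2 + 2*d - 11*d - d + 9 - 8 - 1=-2*d^3 - 12*d^2 - 10*d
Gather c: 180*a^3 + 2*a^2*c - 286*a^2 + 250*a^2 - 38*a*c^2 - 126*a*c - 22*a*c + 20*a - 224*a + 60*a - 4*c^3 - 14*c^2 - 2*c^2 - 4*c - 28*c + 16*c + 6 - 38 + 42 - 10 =180*a^3 - 36*a^2 - 144*a - 4*c^3 + c^2*(-38*a - 16) + c*(2*a^2 - 148*a - 16)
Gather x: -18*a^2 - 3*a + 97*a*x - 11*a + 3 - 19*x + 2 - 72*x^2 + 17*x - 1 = -18*a^2 - 14*a - 72*x^2 + x*(97*a - 2) + 4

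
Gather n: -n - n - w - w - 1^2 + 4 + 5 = -2*n - 2*w + 8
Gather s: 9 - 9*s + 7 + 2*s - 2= 14 - 7*s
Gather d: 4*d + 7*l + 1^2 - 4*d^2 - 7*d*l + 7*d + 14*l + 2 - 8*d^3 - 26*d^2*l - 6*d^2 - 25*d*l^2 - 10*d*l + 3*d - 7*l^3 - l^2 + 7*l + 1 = -8*d^3 + d^2*(-26*l - 10) + d*(-25*l^2 - 17*l + 14) - 7*l^3 - l^2 + 28*l + 4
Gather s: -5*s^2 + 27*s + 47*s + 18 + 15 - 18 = -5*s^2 + 74*s + 15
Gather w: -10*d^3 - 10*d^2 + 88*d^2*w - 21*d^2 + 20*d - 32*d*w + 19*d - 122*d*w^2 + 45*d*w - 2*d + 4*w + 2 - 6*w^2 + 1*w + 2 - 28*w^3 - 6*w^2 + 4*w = -10*d^3 - 31*d^2 + 37*d - 28*w^3 + w^2*(-122*d - 12) + w*(88*d^2 + 13*d + 9) + 4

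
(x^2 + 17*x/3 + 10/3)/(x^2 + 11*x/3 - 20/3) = (3*x + 2)/(3*x - 4)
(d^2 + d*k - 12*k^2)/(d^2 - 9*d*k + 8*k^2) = (d^2 + d*k - 12*k^2)/(d^2 - 9*d*k + 8*k^2)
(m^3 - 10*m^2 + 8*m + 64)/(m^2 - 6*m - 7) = (-m^3 + 10*m^2 - 8*m - 64)/(-m^2 + 6*m + 7)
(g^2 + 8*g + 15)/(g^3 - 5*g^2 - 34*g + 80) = (g + 3)/(g^2 - 10*g + 16)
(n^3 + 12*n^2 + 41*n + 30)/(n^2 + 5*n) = n + 7 + 6/n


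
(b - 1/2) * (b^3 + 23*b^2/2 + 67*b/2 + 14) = b^4 + 11*b^3 + 111*b^2/4 - 11*b/4 - 7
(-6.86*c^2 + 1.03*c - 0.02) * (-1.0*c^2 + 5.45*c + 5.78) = 6.86*c^4 - 38.417*c^3 - 34.0173*c^2 + 5.8444*c - 0.1156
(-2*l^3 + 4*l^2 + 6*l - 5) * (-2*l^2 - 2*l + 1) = 4*l^5 - 4*l^4 - 22*l^3 + 2*l^2 + 16*l - 5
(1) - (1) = 0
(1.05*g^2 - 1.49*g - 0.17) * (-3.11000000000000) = -3.2655*g^2 + 4.6339*g + 0.5287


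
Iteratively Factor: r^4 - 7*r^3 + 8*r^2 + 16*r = (r + 1)*(r^3 - 8*r^2 + 16*r) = (r - 4)*(r + 1)*(r^2 - 4*r) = (r - 4)^2*(r + 1)*(r)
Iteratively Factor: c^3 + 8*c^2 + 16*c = (c + 4)*(c^2 + 4*c) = c*(c + 4)*(c + 4)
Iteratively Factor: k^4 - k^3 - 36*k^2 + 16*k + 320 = (k + 4)*(k^3 - 5*k^2 - 16*k + 80) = (k - 5)*(k + 4)*(k^2 - 16) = (k - 5)*(k + 4)^2*(k - 4)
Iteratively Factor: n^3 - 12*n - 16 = (n + 2)*(n^2 - 2*n - 8) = (n + 2)^2*(n - 4)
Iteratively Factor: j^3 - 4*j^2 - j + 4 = (j - 1)*(j^2 - 3*j - 4) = (j - 4)*(j - 1)*(j + 1)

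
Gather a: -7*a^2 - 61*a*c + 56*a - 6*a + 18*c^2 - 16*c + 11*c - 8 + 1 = -7*a^2 + a*(50 - 61*c) + 18*c^2 - 5*c - 7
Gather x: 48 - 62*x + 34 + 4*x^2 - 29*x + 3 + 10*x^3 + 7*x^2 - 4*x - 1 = 10*x^3 + 11*x^2 - 95*x + 84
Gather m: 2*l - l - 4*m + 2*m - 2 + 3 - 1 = l - 2*m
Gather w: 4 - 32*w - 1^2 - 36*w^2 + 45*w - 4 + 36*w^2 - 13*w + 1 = 0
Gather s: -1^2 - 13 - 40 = -54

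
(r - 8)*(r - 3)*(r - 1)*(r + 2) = r^4 - 10*r^3 + 11*r^2 + 46*r - 48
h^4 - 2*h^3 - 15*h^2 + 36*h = h*(h - 3)^2*(h + 4)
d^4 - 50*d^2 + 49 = (d - 7)*(d - 1)*(d + 1)*(d + 7)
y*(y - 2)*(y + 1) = y^3 - y^2 - 2*y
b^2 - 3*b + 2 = (b - 2)*(b - 1)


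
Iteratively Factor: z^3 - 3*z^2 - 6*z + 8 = (z - 4)*(z^2 + z - 2) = (z - 4)*(z + 2)*(z - 1)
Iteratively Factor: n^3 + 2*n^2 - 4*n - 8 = (n + 2)*(n^2 - 4) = (n - 2)*(n + 2)*(n + 2)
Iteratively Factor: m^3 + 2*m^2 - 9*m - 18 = (m - 3)*(m^2 + 5*m + 6) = (m - 3)*(m + 3)*(m + 2)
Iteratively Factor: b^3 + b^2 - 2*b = (b + 2)*(b^2 - b) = (b - 1)*(b + 2)*(b)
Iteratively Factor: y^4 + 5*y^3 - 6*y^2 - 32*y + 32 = (y - 1)*(y^3 + 6*y^2 - 32) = (y - 1)*(y + 4)*(y^2 + 2*y - 8) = (y - 2)*(y - 1)*(y + 4)*(y + 4)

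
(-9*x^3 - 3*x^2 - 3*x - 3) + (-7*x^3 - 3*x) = -16*x^3 - 3*x^2 - 6*x - 3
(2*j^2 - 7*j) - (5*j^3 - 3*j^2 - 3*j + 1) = -5*j^3 + 5*j^2 - 4*j - 1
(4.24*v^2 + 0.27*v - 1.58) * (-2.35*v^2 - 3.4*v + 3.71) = -9.964*v^4 - 15.0505*v^3 + 18.5254*v^2 + 6.3737*v - 5.8618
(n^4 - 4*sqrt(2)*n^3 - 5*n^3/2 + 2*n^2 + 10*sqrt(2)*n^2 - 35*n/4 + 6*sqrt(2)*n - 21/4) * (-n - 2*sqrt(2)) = -n^5 + 5*n^4/2 + 2*sqrt(2)*n^4 - 5*sqrt(2)*n^3 + 14*n^3 - 125*n^2/4 - 10*sqrt(2)*n^2 - 75*n/4 + 35*sqrt(2)*n/2 + 21*sqrt(2)/2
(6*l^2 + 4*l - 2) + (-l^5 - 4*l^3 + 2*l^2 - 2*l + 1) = -l^5 - 4*l^3 + 8*l^2 + 2*l - 1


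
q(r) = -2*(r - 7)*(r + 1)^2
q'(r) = -2*(r - 7)*(2*r + 2) - 2*(r + 1)^2 = 2*(13 - 3*r)*(r + 1)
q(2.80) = 121.30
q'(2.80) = 34.96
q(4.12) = 150.99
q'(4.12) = 6.55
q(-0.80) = 0.62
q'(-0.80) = 6.16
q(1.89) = 85.36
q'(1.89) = 42.37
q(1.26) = 58.64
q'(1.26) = 41.67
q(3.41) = 139.64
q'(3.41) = 24.43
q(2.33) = 103.57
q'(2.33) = 40.03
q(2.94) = 126.05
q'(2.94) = 32.94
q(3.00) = 128.00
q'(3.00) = 32.00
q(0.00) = 14.00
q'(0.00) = 26.00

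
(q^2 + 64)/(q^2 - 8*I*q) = (q + 8*I)/q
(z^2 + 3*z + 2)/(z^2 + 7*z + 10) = (z + 1)/(z + 5)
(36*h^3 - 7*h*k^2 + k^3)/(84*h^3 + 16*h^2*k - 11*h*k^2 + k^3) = (3*h - k)/(7*h - k)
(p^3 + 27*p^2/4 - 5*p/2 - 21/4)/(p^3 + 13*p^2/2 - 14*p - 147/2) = (4*p^2 - p - 3)/(2*(2*p^2 - p - 21))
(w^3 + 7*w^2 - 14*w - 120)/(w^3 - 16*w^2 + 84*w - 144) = (w^2 + 11*w + 30)/(w^2 - 12*w + 36)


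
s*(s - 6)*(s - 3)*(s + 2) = s^4 - 7*s^3 + 36*s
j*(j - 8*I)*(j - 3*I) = j^3 - 11*I*j^2 - 24*j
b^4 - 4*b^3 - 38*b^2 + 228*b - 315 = (b - 5)*(b - 3)^2*(b + 7)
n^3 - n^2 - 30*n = n*(n - 6)*(n + 5)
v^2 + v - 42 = (v - 6)*(v + 7)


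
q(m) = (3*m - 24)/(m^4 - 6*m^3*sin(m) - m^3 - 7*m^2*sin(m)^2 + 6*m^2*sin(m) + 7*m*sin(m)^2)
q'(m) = (3*m - 24)*(6*m^3*cos(m) - 4*m^3 + 14*m^2*sin(m)*cos(m) + 18*m^2*sin(m) - 6*m^2*cos(m) + 3*m^2 + 14*m*sin(m)^2 - 14*m*sin(m)*cos(m) - 12*m*sin(m) - 7*sin(m)^2)/(m^4 - 6*m^3*sin(m) - m^3 - 7*m^2*sin(m)^2 + 6*m^2*sin(m) + 7*m*sin(m)^2)^2 + 3/(m^4 - 6*m^3*sin(m) - m^3 - 7*m^2*sin(m)^2 + 6*m^2*sin(m) + 7*m*sin(m)^2) = 3*(6*m^4*cos(m) - 3*m^4 + 12*m^3*sin(m) + 7*m^3*sin(2*m) - 54*m^3*cos(m) + 34*m^3 - 150*m^2*sin(m) - 63*m^2*sin(2*m) + 48*m^2*cos(m) - 7*m^2*cos(2*m)/2 - 41*m^2/2 + 96*m*sin(m) + 56*sqrt(2)*m*sin(2*m + pi/4) - 56*m - 28*cos(2*m) + 28)/(m^2*(m - 1)^2*(m - 7*sin(m))^2*(m + sin(m))^2)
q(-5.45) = -0.02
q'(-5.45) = -0.01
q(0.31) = -96.06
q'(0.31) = 786.28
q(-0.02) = 245738.09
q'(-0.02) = 37068261.65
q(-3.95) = -0.06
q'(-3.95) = -0.07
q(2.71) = 5.02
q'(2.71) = 163.26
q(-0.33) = 44.91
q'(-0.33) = 428.39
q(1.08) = 24.04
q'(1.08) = -355.16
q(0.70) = -20.37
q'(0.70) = 14.01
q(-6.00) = -0.02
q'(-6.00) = 0.00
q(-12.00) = 0.00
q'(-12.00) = 0.00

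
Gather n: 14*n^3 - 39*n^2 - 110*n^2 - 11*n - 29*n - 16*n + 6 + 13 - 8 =14*n^3 - 149*n^2 - 56*n + 11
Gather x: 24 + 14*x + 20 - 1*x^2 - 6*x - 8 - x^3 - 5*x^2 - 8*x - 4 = -x^3 - 6*x^2 + 32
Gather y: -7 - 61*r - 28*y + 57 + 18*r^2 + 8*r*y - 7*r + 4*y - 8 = 18*r^2 - 68*r + y*(8*r - 24) + 42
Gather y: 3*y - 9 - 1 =3*y - 10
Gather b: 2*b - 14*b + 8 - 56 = -12*b - 48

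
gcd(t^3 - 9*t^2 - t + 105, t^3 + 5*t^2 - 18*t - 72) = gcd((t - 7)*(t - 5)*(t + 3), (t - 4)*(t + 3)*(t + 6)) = t + 3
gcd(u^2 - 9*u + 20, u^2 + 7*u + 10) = 1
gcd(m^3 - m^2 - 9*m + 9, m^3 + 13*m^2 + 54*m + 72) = m + 3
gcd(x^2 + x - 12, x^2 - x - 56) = 1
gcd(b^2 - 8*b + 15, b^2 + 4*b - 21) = b - 3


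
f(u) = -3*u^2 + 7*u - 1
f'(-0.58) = 10.48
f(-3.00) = -49.00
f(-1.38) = -16.37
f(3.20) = -9.32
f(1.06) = 3.05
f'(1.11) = 0.34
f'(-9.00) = 61.00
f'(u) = 7 - 6*u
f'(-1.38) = 15.28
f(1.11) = 3.07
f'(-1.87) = 18.22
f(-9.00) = -307.00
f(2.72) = -4.16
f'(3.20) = -12.20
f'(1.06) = 0.64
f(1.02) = 3.02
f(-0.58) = -6.07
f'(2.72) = -9.32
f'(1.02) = 0.88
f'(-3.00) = 25.00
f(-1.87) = -24.58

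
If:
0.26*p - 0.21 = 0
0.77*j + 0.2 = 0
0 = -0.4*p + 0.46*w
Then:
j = -0.26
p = 0.81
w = 0.70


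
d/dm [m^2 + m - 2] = 2*m + 1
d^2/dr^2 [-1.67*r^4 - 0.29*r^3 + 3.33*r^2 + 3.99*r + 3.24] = -20.04*r^2 - 1.74*r + 6.66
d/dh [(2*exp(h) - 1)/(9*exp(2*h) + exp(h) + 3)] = (-(2*exp(h) - 1)*(18*exp(h) + 1) + 18*exp(2*h) + 2*exp(h) + 6)*exp(h)/(9*exp(2*h) + exp(h) + 3)^2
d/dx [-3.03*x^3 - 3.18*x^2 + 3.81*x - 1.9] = -9.09*x^2 - 6.36*x + 3.81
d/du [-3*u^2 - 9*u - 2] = -6*u - 9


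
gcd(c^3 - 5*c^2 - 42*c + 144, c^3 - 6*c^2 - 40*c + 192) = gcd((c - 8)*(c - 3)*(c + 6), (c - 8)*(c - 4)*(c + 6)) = c^2 - 2*c - 48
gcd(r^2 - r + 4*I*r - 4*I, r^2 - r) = r - 1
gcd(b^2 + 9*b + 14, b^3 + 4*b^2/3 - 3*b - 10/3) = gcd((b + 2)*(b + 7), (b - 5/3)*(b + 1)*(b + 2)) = b + 2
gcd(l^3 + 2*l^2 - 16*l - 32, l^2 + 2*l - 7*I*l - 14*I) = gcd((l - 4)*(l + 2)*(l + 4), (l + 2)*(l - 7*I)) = l + 2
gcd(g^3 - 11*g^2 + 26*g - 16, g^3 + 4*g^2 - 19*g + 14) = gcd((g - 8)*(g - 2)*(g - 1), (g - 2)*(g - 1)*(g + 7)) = g^2 - 3*g + 2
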